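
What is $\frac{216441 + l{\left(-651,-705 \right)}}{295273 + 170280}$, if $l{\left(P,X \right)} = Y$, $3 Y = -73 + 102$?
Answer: $\frac{59032}{126969} \approx 0.46493$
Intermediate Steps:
$Y = \frac{29}{3}$ ($Y = \frac{-73 + 102}{3} = \frac{1}{3} \cdot 29 = \frac{29}{3} \approx 9.6667$)
$l{\left(P,X \right)} = \frac{29}{3}$
$\frac{216441 + l{\left(-651,-705 \right)}}{295273 + 170280} = \frac{216441 + \frac{29}{3}}{295273 + 170280} = \frac{649352}{3 \cdot 465553} = \frac{649352}{3} \cdot \frac{1}{465553} = \frac{59032}{126969}$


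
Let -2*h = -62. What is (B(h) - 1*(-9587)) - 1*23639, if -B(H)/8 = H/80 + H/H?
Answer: -140631/10 ≈ -14063.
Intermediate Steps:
h = 31 (h = -½*(-62) = 31)
B(H) = -8 - H/10 (B(H) = -8*(H/80 + H/H) = -8*(H*(1/80) + 1) = -8*(H/80 + 1) = -8*(1 + H/80) = -8 - H/10)
(B(h) - 1*(-9587)) - 1*23639 = ((-8 - ⅒*31) - 1*(-9587)) - 1*23639 = ((-8 - 31/10) + 9587) - 23639 = (-111/10 + 9587) - 23639 = 95759/10 - 23639 = -140631/10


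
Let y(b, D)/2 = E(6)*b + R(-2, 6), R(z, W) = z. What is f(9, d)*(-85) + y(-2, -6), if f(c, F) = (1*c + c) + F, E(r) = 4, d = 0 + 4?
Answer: -1890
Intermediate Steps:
d = 4
y(b, D) = -4 + 8*b (y(b, D) = 2*(4*b - 2) = 2*(-2 + 4*b) = -4 + 8*b)
f(c, F) = F + 2*c (f(c, F) = (c + c) + F = 2*c + F = F + 2*c)
f(9, d)*(-85) + y(-2, -6) = (4 + 2*9)*(-85) + (-4 + 8*(-2)) = (4 + 18)*(-85) + (-4 - 16) = 22*(-85) - 20 = -1870 - 20 = -1890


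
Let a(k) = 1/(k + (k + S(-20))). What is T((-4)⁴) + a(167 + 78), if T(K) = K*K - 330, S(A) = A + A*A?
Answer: 56729221/870 ≈ 65206.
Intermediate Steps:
S(A) = A + A²
T(K) = -330 + K² (T(K) = K² - 330 = -330 + K²)
a(k) = 1/(380 + 2*k) (a(k) = 1/(k + (k - 20*(1 - 20))) = 1/(k + (k - 20*(-19))) = 1/(k + (k + 380)) = 1/(k + (380 + k)) = 1/(380 + 2*k))
T((-4)⁴) + a(167 + 78) = (-330 + ((-4)⁴)²) + 1/(2*(190 + (167 + 78))) = (-330 + 256²) + 1/(2*(190 + 245)) = (-330 + 65536) + (½)/435 = 65206 + (½)*(1/435) = 65206 + 1/870 = 56729221/870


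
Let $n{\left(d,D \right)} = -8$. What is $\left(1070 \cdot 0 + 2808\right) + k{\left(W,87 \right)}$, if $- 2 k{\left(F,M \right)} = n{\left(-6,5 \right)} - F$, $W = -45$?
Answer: $\frac{5579}{2} \approx 2789.5$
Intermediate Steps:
$k{\left(F,M \right)} = 4 + \frac{F}{2}$ ($k{\left(F,M \right)} = - \frac{-8 - F}{2} = 4 + \frac{F}{2}$)
$\left(1070 \cdot 0 + 2808\right) + k{\left(W,87 \right)} = \left(1070 \cdot 0 + 2808\right) + \left(4 + \frac{1}{2} \left(-45\right)\right) = \left(0 + 2808\right) + \left(4 - \frac{45}{2}\right) = 2808 - \frac{37}{2} = \frac{5579}{2}$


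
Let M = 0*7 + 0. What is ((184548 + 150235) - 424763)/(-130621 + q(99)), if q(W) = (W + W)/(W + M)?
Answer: 89980/130619 ≈ 0.68887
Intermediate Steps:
M = 0 (M = 0 + 0 = 0)
q(W) = 2 (q(W) = (W + W)/(W + 0) = (2*W)/W = 2)
((184548 + 150235) - 424763)/(-130621 + q(99)) = ((184548 + 150235) - 424763)/(-130621 + 2) = (334783 - 424763)/(-130619) = -89980*(-1/130619) = 89980/130619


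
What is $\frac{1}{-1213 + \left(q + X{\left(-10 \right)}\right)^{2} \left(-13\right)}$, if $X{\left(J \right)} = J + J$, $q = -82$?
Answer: $- \frac{1}{136465} \approx -7.3279 \cdot 10^{-6}$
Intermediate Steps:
$X{\left(J \right)} = 2 J$
$\frac{1}{-1213 + \left(q + X{\left(-10 \right)}\right)^{2} \left(-13\right)} = \frac{1}{-1213 + \left(-82 + 2 \left(-10\right)\right)^{2} \left(-13\right)} = \frac{1}{-1213 + \left(-82 - 20\right)^{2} \left(-13\right)} = \frac{1}{-1213 + \left(-102\right)^{2} \left(-13\right)} = \frac{1}{-1213 + 10404 \left(-13\right)} = \frac{1}{-1213 - 135252} = \frac{1}{-136465} = - \frac{1}{136465}$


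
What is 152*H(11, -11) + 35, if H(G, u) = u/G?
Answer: -117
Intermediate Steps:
152*H(11, -11) + 35 = 152*(-11/11) + 35 = 152*(-11*1/11) + 35 = 152*(-1) + 35 = -152 + 35 = -117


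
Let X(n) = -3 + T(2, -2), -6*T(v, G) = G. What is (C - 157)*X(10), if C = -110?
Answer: 712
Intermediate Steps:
T(v, G) = -G/6
X(n) = -8/3 (X(n) = -3 - 1/6*(-2) = -3 + 1/3 = -8/3)
(C - 157)*X(10) = (-110 - 157)*(-8/3) = -267*(-8/3) = 712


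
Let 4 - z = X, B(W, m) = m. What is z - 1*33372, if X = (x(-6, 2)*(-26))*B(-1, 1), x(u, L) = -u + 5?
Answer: -33082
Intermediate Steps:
x(u, L) = 5 - u
X = -286 (X = ((5 - 1*(-6))*(-26))*1 = ((5 + 6)*(-26))*1 = (11*(-26))*1 = -286*1 = -286)
z = 290 (z = 4 - 1*(-286) = 4 + 286 = 290)
z - 1*33372 = 290 - 1*33372 = 290 - 33372 = -33082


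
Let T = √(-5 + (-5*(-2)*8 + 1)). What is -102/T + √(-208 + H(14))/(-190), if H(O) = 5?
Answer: -51*√19/19 - I*√203/190 ≈ -11.7 - 0.074988*I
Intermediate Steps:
T = 2*√19 (T = √(-5 + (10*8 + 1)) = √(-5 + (80 + 1)) = √(-5 + 81) = √76 = 2*√19 ≈ 8.7178)
-102/T + √(-208 + H(14))/(-190) = -102*√19/38 + √(-208 + 5)/(-190) = -51*√19/19 + √(-203)*(-1/190) = -51*√19/19 + (I*√203)*(-1/190) = -51*√19/19 - I*√203/190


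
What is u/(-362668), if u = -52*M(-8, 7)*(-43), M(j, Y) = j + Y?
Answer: 559/90667 ≈ 0.0061654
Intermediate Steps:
M(j, Y) = Y + j
u = -2236 (u = -52*(7 - 8)*(-43) = -52*(-1)*(-43) = 52*(-43) = -2236)
u/(-362668) = -2236/(-362668) = -2236*(-1/362668) = 559/90667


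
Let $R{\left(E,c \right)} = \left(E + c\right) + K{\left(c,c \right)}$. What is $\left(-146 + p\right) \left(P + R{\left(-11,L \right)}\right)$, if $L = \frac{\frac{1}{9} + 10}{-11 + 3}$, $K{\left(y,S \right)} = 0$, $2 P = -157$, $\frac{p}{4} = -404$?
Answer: $\frac{5757335}{36} \approx 1.5993 \cdot 10^{5}$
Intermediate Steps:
$p = -1616$ ($p = 4 \left(-404\right) = -1616$)
$P = - \frac{157}{2}$ ($P = \frac{1}{2} \left(-157\right) = - \frac{157}{2} \approx -78.5$)
$L = - \frac{91}{72}$ ($L = \frac{\frac{1}{9} + 10}{-8} = \frac{91}{9} \left(- \frac{1}{8}\right) = - \frac{91}{72} \approx -1.2639$)
$R{\left(E,c \right)} = E + c$ ($R{\left(E,c \right)} = \left(E + c\right) + 0 = E + c$)
$\left(-146 + p\right) \left(P + R{\left(-11,L \right)}\right) = \left(-146 - 1616\right) \left(- \frac{157}{2} - \frac{883}{72}\right) = - 1762 \left(- \frac{157}{2} - \frac{883}{72}\right) = \left(-1762\right) \left(- \frac{6535}{72}\right) = \frac{5757335}{36}$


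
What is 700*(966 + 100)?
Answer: 746200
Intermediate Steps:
700*(966 + 100) = 700*1066 = 746200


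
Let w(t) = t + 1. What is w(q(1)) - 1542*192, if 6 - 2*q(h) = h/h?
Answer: -592121/2 ≈ -2.9606e+5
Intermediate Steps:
q(h) = 5/2 (q(h) = 3 - h/(2*h) = 3 - ½*1 = 3 - ½ = 5/2)
w(t) = 1 + t
w(q(1)) - 1542*192 = (1 + 5/2) - 1542*192 = 7/2 - 296064 = -592121/2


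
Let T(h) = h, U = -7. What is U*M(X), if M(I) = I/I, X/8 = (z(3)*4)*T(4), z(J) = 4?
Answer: -7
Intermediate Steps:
X = 512 (X = 8*((4*4)*4) = 8*(16*4) = 8*64 = 512)
M(I) = 1
U*M(X) = -7*1 = -7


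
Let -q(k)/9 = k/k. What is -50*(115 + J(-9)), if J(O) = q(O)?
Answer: -5300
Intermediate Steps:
q(k) = -9 (q(k) = -9*k/k = -9*1 = -9)
J(O) = -9
-50*(115 + J(-9)) = -50*(115 - 9) = -50*106 = -5300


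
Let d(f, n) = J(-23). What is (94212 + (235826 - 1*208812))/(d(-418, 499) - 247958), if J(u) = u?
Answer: -121226/247981 ≈ -0.48885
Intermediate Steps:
d(f, n) = -23
(94212 + (235826 - 1*208812))/(d(-418, 499) - 247958) = (94212 + (235826 - 1*208812))/(-23 - 247958) = (94212 + (235826 - 208812))/(-247981) = (94212 + 27014)*(-1/247981) = 121226*(-1/247981) = -121226/247981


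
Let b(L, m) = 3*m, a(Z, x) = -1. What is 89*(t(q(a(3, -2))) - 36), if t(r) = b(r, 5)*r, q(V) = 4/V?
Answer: -8544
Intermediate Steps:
t(r) = 15*r (t(r) = (3*5)*r = 15*r)
89*(t(q(a(3, -2))) - 36) = 89*(15*(4/(-1)) - 36) = 89*(15*(4*(-1)) - 36) = 89*(15*(-4) - 36) = 89*(-60 - 36) = 89*(-96) = -8544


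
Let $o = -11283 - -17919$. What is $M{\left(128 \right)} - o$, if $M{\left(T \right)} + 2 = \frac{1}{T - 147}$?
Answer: $- \frac{126123}{19} \approx -6638.1$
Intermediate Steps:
$o = 6636$ ($o = -11283 + 17919 = 6636$)
$M{\left(T \right)} = -2 + \frac{1}{-147 + T}$ ($M{\left(T \right)} = -2 + \frac{1}{T - 147} = -2 + \frac{1}{-147 + T}$)
$M{\left(128 \right)} - o = \frac{295 - 256}{-147 + 128} - 6636 = \frac{295 - 256}{-19} - 6636 = \left(- \frac{1}{19}\right) 39 - 6636 = - \frac{39}{19} - 6636 = - \frac{126123}{19}$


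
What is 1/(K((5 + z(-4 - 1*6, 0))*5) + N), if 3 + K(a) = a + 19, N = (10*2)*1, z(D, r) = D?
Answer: 1/11 ≈ 0.090909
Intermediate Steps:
N = 20 (N = 20*1 = 20)
K(a) = 16 + a (K(a) = -3 + (a + 19) = -3 + (19 + a) = 16 + a)
1/(K((5 + z(-4 - 1*6, 0))*5) + N) = 1/((16 + (5 + (-4 - 1*6))*5) + 20) = 1/((16 + (5 + (-4 - 6))*5) + 20) = 1/((16 + (5 - 10)*5) + 20) = 1/((16 - 5*5) + 20) = 1/((16 - 25) + 20) = 1/(-9 + 20) = 1/11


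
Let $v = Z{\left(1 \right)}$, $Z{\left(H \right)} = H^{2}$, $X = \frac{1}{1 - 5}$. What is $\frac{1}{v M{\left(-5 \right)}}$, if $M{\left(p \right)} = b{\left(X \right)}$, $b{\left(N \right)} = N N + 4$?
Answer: $\frac{16}{65} \approx 0.24615$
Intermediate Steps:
$X = - \frac{1}{4}$ ($X = \frac{1}{-4} = - \frac{1}{4} \approx -0.25$)
$b{\left(N \right)} = 4 + N^{2}$ ($b{\left(N \right)} = N^{2} + 4 = 4 + N^{2}$)
$M{\left(p \right)} = \frac{65}{16}$ ($M{\left(p \right)} = 4 + \left(- \frac{1}{4}\right)^{2} = 4 + \frac{1}{16} = \frac{65}{16}$)
$v = 1$ ($v = 1^{2} = 1$)
$\frac{1}{v M{\left(-5 \right)}} = \frac{1}{1 \cdot \frac{65}{16}} = \frac{1}{\frac{65}{16}} = \frac{16}{65}$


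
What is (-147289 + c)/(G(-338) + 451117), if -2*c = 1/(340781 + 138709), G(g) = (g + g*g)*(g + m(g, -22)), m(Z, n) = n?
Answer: 141247205221/38891475136140 ≈ 0.0036318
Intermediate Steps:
G(g) = (-22 + g)*(g + g**2) (G(g) = (g + g*g)*(g - 22) = (g + g**2)*(-22 + g) = (-22 + g)*(g + g**2))
c = -1/958980 (c = -1/(2*(340781 + 138709)) = -1/2/479490 = -1/2*1/479490 = -1/958980 ≈ -1.0428e-6)
(-147289 + c)/(G(-338) + 451117) = (-147289 - 1/958980)/(-338*(-22 + (-338)**2 - 21*(-338)) + 451117) = -141247205221/(958980*(-338*(-22 + 114244 + 7098) + 451117)) = -141247205221/(958980*(-338*121320 + 451117)) = -141247205221/(958980*(-41006160 + 451117)) = -141247205221/958980/(-40555043) = -141247205221/958980*(-1/40555043) = 141247205221/38891475136140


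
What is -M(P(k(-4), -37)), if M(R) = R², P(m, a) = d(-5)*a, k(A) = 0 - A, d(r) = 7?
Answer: -67081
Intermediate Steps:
k(A) = -A
P(m, a) = 7*a
-M(P(k(-4), -37)) = -(7*(-37))² = -1*(-259)² = -1*67081 = -67081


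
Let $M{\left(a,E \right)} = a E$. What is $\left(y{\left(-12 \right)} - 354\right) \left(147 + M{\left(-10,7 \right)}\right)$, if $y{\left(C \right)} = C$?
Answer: $-28182$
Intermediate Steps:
$M{\left(a,E \right)} = E a$
$\left(y{\left(-12 \right)} - 354\right) \left(147 + M{\left(-10,7 \right)}\right) = \left(-12 - 354\right) \left(147 + 7 \left(-10\right)\right) = - 366 \left(147 - 70\right) = \left(-366\right) 77 = -28182$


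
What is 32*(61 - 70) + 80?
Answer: -208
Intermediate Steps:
32*(61 - 70) + 80 = 32*(-9) + 80 = -288 + 80 = -208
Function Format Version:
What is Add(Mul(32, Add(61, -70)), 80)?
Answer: -208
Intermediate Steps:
Add(Mul(32, Add(61, -70)), 80) = Add(Mul(32, -9), 80) = Add(-288, 80) = -208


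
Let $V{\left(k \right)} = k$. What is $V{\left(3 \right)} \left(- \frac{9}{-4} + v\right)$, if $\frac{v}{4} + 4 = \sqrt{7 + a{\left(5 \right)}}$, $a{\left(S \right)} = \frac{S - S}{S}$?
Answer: $- \frac{165}{4} + 12 \sqrt{7} \approx -9.501$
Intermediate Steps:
$a{\left(S \right)} = 0$ ($a{\left(S \right)} = \frac{0}{S} = 0$)
$v = -16 + 4 \sqrt{7}$ ($v = -16 + 4 \sqrt{7 + 0} = -16 + 4 \sqrt{7} \approx -5.417$)
$V{\left(3 \right)} \left(- \frac{9}{-4} + v\right) = 3 \left(- \frac{9}{-4} - \left(16 - 4 \sqrt{7}\right)\right) = 3 \left(\left(-9\right) \left(- \frac{1}{4}\right) - \left(16 - 4 \sqrt{7}\right)\right) = 3 \left(\frac{9}{4} - \left(16 - 4 \sqrt{7}\right)\right) = 3 \left(- \frac{55}{4} + 4 \sqrt{7}\right) = - \frac{165}{4} + 12 \sqrt{7}$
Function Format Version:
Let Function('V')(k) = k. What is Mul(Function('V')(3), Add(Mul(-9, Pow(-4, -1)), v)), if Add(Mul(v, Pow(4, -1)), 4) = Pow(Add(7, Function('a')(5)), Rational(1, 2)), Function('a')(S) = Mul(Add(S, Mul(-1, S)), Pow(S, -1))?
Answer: Add(Rational(-165, 4), Mul(12, Pow(7, Rational(1, 2)))) ≈ -9.5010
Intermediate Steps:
Function('a')(S) = 0 (Function('a')(S) = Mul(0, Pow(S, -1)) = 0)
v = Add(-16, Mul(4, Pow(7, Rational(1, 2)))) (v = Add(-16, Mul(4, Pow(Add(7, 0), Rational(1, 2)))) = Add(-16, Mul(4, Pow(7, Rational(1, 2)))) ≈ -5.4170)
Mul(Function('V')(3), Add(Mul(-9, Pow(-4, -1)), v)) = Mul(3, Add(Mul(-9, Pow(-4, -1)), Add(-16, Mul(4, Pow(7, Rational(1, 2)))))) = Mul(3, Add(Mul(-9, Rational(-1, 4)), Add(-16, Mul(4, Pow(7, Rational(1, 2)))))) = Mul(3, Add(Rational(9, 4), Add(-16, Mul(4, Pow(7, Rational(1, 2)))))) = Mul(3, Add(Rational(-55, 4), Mul(4, Pow(7, Rational(1, 2))))) = Add(Rational(-165, 4), Mul(12, Pow(7, Rational(1, 2))))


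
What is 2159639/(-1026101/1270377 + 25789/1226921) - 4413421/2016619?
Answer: -6788199301766701145251525/2472744162283767592 ≈ -2.7452e+6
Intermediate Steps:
2159639/(-1026101/1270377 + 25789/1226921) - 4413421/2016619 = 2159639/(-1226183112568/1558652219217) - 4413421/2016619 = 2159639*(-1558652219217/1226183112568) - 4413421/2016619 = -3366126120057582663/1226183112568 - 4413421/2016619 = -6788199301766701145251525/2472744162283767592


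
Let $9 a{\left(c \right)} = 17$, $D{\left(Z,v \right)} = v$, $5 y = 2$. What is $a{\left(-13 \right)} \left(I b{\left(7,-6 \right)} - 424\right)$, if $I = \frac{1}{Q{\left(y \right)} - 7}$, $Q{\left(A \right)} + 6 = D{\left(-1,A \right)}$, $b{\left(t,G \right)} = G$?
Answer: $- \frac{151198}{189} \approx -799.99$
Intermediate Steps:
$y = \frac{2}{5}$ ($y = \frac{1}{5} \cdot 2 = \frac{2}{5} \approx 0.4$)
$Q{\left(A \right)} = -6 + A$
$a{\left(c \right)} = \frac{17}{9}$ ($a{\left(c \right)} = \frac{1}{9} \cdot 17 = \frac{17}{9}$)
$I = - \frac{5}{63}$ ($I = \frac{1}{\left(-6 + \frac{2}{5}\right) - 7} = \frac{1}{- \frac{28}{5} - 7} = \frac{1}{- \frac{63}{5}} = - \frac{5}{63} \approx -0.079365$)
$a{\left(-13 \right)} \left(I b{\left(7,-6 \right)} - 424\right) = \frac{17 \left(\left(- \frac{5}{63}\right) \left(-6\right) - 424\right)}{9} = \frac{17 \left(\frac{10}{21} - 424\right)}{9} = \frac{17}{9} \left(- \frac{8894}{21}\right) = - \frac{151198}{189}$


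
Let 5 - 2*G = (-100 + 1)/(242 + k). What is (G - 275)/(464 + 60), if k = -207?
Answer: -2372/4585 ≈ -0.51734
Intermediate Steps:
G = 137/35 (G = 5/2 - (-100 + 1)/(2*(242 - 207)) = 5/2 - (-99)/(2*35) = 5/2 - ½*(-99/35) = 5/2 + 99/70 = 137/35 ≈ 3.9143)
(G - 275)/(464 + 60) = (137/35 - 275)/(464 + 60) = -9488/35/524 = -9488/35*1/524 = -2372/4585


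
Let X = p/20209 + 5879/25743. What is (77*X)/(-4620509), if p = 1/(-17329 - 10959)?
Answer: -36969468701275/9713997881460742272 ≈ -3.8058e-6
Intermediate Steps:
p = -1/28288 (p = 1/(-28288) = -1/28288 ≈ -3.5351e-5)
X = 3360860791025/14716557238656 (X = -1/28288/20209 + 5879/25743 = -1/28288*1/20209 + 5879*(1/25743) = -1/571672192 + 5879/25743 = 3360860791025/14716557238656 ≈ 0.22837)
(77*X)/(-4620509) = (77*(3360860791025/14716557238656))/(-4620509) = (36969468701275/2102365319808)*(-1/4620509) = -36969468701275/9713997881460742272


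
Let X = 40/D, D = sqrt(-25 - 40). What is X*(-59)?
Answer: 472*I*sqrt(65)/13 ≈ 292.72*I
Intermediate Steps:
D = I*sqrt(65) (D = sqrt(-65) = I*sqrt(65) ≈ 8.0623*I)
X = -8*I*sqrt(65)/13 (X = 40/((I*sqrt(65))) = 40*(-I*sqrt(65)/65) = -8*I*sqrt(65)/13 ≈ -4.9614*I)
X*(-59) = -8*I*sqrt(65)/13*(-59) = 472*I*sqrt(65)/13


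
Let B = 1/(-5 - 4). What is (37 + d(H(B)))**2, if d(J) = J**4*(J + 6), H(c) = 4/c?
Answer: 2538995187964249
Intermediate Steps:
B = -1/9 (B = 1/(-9) = -1/9 ≈ -0.11111)
d(J) = J**4*(6 + J)
(37 + d(H(B)))**2 = (37 + (4/(-1/9))**4*(6 + 4/(-1/9)))**2 = (37 + (4*(-9))**4*(6 + 4*(-9)))**2 = (37 + (-36)**4*(6 - 36))**2 = (37 + 1679616*(-30))**2 = (37 - 50388480)**2 = (-50388443)**2 = 2538995187964249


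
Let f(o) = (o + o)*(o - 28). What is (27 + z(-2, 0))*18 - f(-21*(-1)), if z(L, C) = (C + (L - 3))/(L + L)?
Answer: 1605/2 ≈ 802.50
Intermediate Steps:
z(L, C) = (-3 + C + L)/(2*L) (z(L, C) = (C + (-3 + L))/((2*L)) = (-3 + C + L)*(1/(2*L)) = (-3 + C + L)/(2*L))
f(o) = 2*o*(-28 + o) (f(o) = (2*o)*(-28 + o) = 2*o*(-28 + o))
(27 + z(-2, 0))*18 - f(-21*(-1)) = (27 + (½)*(-3 + 0 - 2)/(-2))*18 - 2*(-21*(-1))*(-28 - 21*(-1)) = (27 + (½)*(-½)*(-5))*18 - 2*21*(-28 + 21) = (27 + 5/4)*18 - 2*21*(-7) = (113/4)*18 - 1*(-294) = 1017/2 + 294 = 1605/2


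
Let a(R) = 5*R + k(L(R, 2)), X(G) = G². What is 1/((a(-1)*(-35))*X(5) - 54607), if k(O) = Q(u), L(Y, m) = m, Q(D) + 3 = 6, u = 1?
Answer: -1/52857 ≈ -1.8919e-5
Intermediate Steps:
Q(D) = 3 (Q(D) = -3 + 6 = 3)
k(O) = 3
a(R) = 3 + 5*R (a(R) = 5*R + 3 = 3 + 5*R)
1/((a(-1)*(-35))*X(5) - 54607) = 1/(((3 + 5*(-1))*(-35))*5² - 54607) = 1/(((3 - 5)*(-35))*25 - 54607) = 1/(-2*(-35)*25 - 54607) = 1/(70*25 - 54607) = 1/(1750 - 54607) = 1/(-52857) = -1/52857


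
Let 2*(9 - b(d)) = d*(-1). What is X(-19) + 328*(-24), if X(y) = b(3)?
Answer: -15723/2 ≈ -7861.5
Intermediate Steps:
b(d) = 9 + d/2 (b(d) = 9 - d*(-1)/2 = 9 - (-1)*d/2 = 9 + d/2)
X(y) = 21/2 (X(y) = 9 + (1/2)*3 = 9 + 3/2 = 21/2)
X(-19) + 328*(-24) = 21/2 + 328*(-24) = 21/2 - 7872 = -15723/2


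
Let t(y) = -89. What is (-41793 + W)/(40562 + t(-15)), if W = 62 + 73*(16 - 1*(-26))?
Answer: -38665/40473 ≈ -0.95533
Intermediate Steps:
W = 3128 (W = 62 + 73*(16 + 26) = 62 + 73*42 = 62 + 3066 = 3128)
(-41793 + W)/(40562 + t(-15)) = (-41793 + 3128)/(40562 - 89) = -38665/40473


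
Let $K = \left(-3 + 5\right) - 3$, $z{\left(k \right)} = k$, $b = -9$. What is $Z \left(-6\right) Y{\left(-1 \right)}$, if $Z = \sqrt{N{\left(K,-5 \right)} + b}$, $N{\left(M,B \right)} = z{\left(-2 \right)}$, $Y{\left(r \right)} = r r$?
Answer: $- 6 i \sqrt{11} \approx - 19.9 i$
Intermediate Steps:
$Y{\left(r \right)} = r^{2}$
$K = -1$ ($K = 2 - 3 = -1$)
$N{\left(M,B \right)} = -2$
$Z = i \sqrt{11}$ ($Z = \sqrt{-2 - 9} = \sqrt{-11} = i \sqrt{11} \approx 3.3166 i$)
$Z \left(-6\right) Y{\left(-1 \right)} = i \sqrt{11} \left(-6\right) \left(-1\right)^{2} = - 6 i \sqrt{11} \cdot 1 = - 6 i \sqrt{11}$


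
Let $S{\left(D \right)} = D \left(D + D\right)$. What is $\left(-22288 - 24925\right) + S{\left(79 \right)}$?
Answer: $-34731$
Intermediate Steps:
$S{\left(D \right)} = 2 D^{2}$ ($S{\left(D \right)} = D 2 D = 2 D^{2}$)
$\left(-22288 - 24925\right) + S{\left(79 \right)} = \left(-22288 - 24925\right) + 2 \cdot 79^{2} = \left(-22288 - 24925\right) + 2 \cdot 6241 = -47213 + 12482 = -34731$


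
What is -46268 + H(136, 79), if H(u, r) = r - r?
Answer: -46268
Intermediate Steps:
H(u, r) = 0
-46268 + H(136, 79) = -46268 + 0 = -46268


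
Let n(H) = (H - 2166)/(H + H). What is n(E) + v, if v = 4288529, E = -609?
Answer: 1741143699/406 ≈ 4.2885e+6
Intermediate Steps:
n(H) = (-2166 + H)/(2*H) (n(H) = (-2166 + H)/((2*H)) = (-2166 + H)*(1/(2*H)) = (-2166 + H)/(2*H))
n(E) + v = (½)*(-2166 - 609)/(-609) + 4288529 = (½)*(-1/609)*(-2775) + 4288529 = 925/406 + 4288529 = 1741143699/406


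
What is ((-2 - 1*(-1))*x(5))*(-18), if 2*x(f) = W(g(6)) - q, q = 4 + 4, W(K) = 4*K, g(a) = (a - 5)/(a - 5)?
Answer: -36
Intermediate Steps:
g(a) = 1 (g(a) = (-5 + a)/(-5 + a) = 1)
q = 8
x(f) = -2 (x(f) = (4*1 - 1*8)/2 = (4 - 8)/2 = (½)*(-4) = -2)
((-2 - 1*(-1))*x(5))*(-18) = ((-2 - 1*(-1))*(-2))*(-18) = ((-2 + 1)*(-2))*(-18) = -1*(-2)*(-18) = 2*(-18) = -36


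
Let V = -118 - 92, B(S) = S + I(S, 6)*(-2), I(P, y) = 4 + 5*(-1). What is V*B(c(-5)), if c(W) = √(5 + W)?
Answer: -420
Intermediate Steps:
I(P, y) = -1 (I(P, y) = 4 - 5 = -1)
B(S) = 2 + S (B(S) = S - 1*(-2) = S + 2 = 2 + S)
V = -210
V*B(c(-5)) = -210*(2 + √(5 - 5)) = -210*(2 + √0) = -210*(2 + 0) = -210*2 = -420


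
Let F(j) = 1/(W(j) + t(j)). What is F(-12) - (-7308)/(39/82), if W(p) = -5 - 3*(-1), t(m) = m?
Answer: 2796515/182 ≈ 15365.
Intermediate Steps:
W(p) = -2 (W(p) = -5 + 3 = -2)
F(j) = 1/(-2 + j)
F(-12) - (-7308)/(39/82) = 1/(-2 - 12) - (-7308)/(39/82) = 1/(-14) - (-7308)/(39*(1/82)) = -1/14 - (-7308)/39/82 = -1/14 - (-7308)*82/39 = -1/14 - 84*(-2378/13) = -1/14 + 199752/13 = 2796515/182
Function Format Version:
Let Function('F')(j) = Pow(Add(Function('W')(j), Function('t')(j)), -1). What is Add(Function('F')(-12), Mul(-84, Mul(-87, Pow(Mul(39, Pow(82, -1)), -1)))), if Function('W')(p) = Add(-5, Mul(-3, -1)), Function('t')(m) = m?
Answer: Rational(2796515, 182) ≈ 15365.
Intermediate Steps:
Function('W')(p) = -2 (Function('W')(p) = Add(-5, 3) = -2)
Function('F')(j) = Pow(Add(-2, j), -1)
Add(Function('F')(-12), Mul(-84, Mul(-87, Pow(Mul(39, Pow(82, -1)), -1)))) = Add(Pow(Add(-2, -12), -1), Mul(-84, Mul(-87, Pow(Mul(39, Pow(82, -1)), -1)))) = Add(Pow(-14, -1), Mul(-84, Mul(-87, Pow(Mul(39, Rational(1, 82)), -1)))) = Add(Rational(-1, 14), Mul(-84, Mul(-87, Pow(Rational(39, 82), -1)))) = Add(Rational(-1, 14), Mul(-84, Mul(-87, Rational(82, 39)))) = Add(Rational(-1, 14), Mul(-84, Rational(-2378, 13))) = Add(Rational(-1, 14), Rational(199752, 13)) = Rational(2796515, 182)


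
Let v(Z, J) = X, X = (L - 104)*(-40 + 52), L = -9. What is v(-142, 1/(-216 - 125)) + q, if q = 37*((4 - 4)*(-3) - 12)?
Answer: -1800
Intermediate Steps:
X = -1356 (X = (-9 - 104)*(-40 + 52) = -113*12 = -1356)
v(Z, J) = -1356
q = -444 (q = 37*(0*(-3) - 12) = 37*(0 - 12) = 37*(-12) = -444)
v(-142, 1/(-216 - 125)) + q = -1356 - 444 = -1800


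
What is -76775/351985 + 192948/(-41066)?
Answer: -7106764393/1445461601 ≈ -4.9166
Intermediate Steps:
-76775/351985 + 192948/(-41066) = -76775*1/351985 + 192948*(-1/41066) = -15355/70397 - 96474/20533 = -7106764393/1445461601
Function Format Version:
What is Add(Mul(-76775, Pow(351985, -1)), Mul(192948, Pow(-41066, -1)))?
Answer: Rational(-7106764393, 1445461601) ≈ -4.9166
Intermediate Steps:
Add(Mul(-76775, Pow(351985, -1)), Mul(192948, Pow(-41066, -1))) = Add(Mul(-76775, Rational(1, 351985)), Mul(192948, Rational(-1, 41066))) = Add(Rational(-15355, 70397), Rational(-96474, 20533)) = Rational(-7106764393, 1445461601)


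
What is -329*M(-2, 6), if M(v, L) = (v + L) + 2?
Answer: -1974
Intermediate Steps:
M(v, L) = 2 + L + v (M(v, L) = (L + v) + 2 = 2 + L + v)
-329*M(-2, 6) = -329*(2 + 6 - 2) = -329*6 = -1974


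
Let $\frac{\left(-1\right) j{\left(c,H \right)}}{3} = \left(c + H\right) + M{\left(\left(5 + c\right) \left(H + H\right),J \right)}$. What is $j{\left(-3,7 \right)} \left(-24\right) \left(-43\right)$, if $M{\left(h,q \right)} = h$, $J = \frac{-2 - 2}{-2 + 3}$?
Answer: $-99072$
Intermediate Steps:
$J = -4$ ($J = - \frac{4}{1} = \left(-4\right) 1 = -4$)
$j{\left(c,H \right)} = - 3 H - 3 c - 6 H \left(5 + c\right)$ ($j{\left(c,H \right)} = - 3 \left(\left(c + H\right) + \left(5 + c\right) \left(H + H\right)\right) = - 3 \left(\left(H + c\right) + \left(5 + c\right) 2 H\right) = - 3 \left(\left(H + c\right) + 2 H \left(5 + c\right)\right) = - 3 \left(H + c + 2 H \left(5 + c\right)\right) = - 3 H - 3 c - 6 H \left(5 + c\right)$)
$j{\left(-3,7 \right)} \left(-24\right) \left(-43\right) = \left(\left(-3\right) 7 - -9 - 42 \left(5 - 3\right)\right) \left(-24\right) \left(-43\right) = \left(-21 + 9 - 42 \cdot 2\right) \left(-24\right) \left(-43\right) = \left(-21 + 9 - 84\right) \left(-24\right) \left(-43\right) = \left(-96\right) \left(-24\right) \left(-43\right) = 2304 \left(-43\right) = -99072$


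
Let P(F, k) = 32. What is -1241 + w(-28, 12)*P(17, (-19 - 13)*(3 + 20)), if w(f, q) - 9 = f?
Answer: -1849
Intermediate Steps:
w(f, q) = 9 + f
-1241 + w(-28, 12)*P(17, (-19 - 13)*(3 + 20)) = -1241 + (9 - 28)*32 = -1241 - 19*32 = -1241 - 608 = -1849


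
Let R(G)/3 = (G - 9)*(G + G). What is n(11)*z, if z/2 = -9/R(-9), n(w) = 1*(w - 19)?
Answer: 4/27 ≈ 0.14815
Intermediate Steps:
n(w) = -19 + w (n(w) = 1*(-19 + w) = -19 + w)
R(G) = 6*G*(-9 + G) (R(G) = 3*((G - 9)*(G + G)) = 3*((-9 + G)*(2*G)) = 3*(2*G*(-9 + G)) = 6*G*(-9 + G))
z = -1/54 (z = 2*(-9*(-1/(54*(-9 - 9)))) = 2*(-9/(6*(-9)*(-18))) = 2*(-9/972) = 2*(-9*1/972) = 2*(-1/108) = -1/54 ≈ -0.018519)
n(11)*z = (-19 + 11)*(-1/54) = -8*(-1/54) = 4/27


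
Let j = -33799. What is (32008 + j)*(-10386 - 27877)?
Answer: 68529033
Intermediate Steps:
(32008 + j)*(-10386 - 27877) = (32008 - 33799)*(-10386 - 27877) = -1791*(-38263) = 68529033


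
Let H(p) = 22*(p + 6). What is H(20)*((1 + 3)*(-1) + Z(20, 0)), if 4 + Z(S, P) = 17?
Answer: 5148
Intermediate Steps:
Z(S, P) = 13 (Z(S, P) = -4 + 17 = 13)
H(p) = 132 + 22*p (H(p) = 22*(6 + p) = 132 + 22*p)
H(20)*((1 + 3)*(-1) + Z(20, 0)) = (132 + 22*20)*((1 + 3)*(-1) + 13) = (132 + 440)*(4*(-1) + 13) = 572*(-4 + 13) = 572*9 = 5148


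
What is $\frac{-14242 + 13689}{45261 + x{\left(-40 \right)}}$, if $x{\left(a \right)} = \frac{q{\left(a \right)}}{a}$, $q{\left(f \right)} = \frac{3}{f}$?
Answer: $- \frac{884800}{72417603} \approx -0.012218$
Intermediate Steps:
$x{\left(a \right)} = \frac{3}{a^{2}}$ ($x{\left(a \right)} = \frac{3 \frac{1}{a}}{a} = \frac{3}{a^{2}}$)
$\frac{-14242 + 13689}{45261 + x{\left(-40 \right)}} = \frac{-14242 + 13689}{45261 + \frac{3}{1600}} = - \frac{553}{45261 + 3 \cdot \frac{1}{1600}} = - \frac{553}{45261 + \frac{3}{1600}} = - \frac{553}{\frac{72417603}{1600}} = \left(-553\right) \frac{1600}{72417603} = - \frac{884800}{72417603}$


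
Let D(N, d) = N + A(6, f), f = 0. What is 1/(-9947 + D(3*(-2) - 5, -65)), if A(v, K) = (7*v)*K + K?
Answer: -1/9958 ≈ -0.00010042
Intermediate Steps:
A(v, K) = K + 7*K*v (A(v, K) = 7*K*v + K = K + 7*K*v)
D(N, d) = N (D(N, d) = N + 0*(1 + 7*6) = N + 0*(1 + 42) = N + 0*43 = N + 0 = N)
1/(-9947 + D(3*(-2) - 5, -65)) = 1/(-9947 + (3*(-2) - 5)) = 1/(-9947 + (-6 - 5)) = 1/(-9947 - 11) = 1/(-9958) = -1/9958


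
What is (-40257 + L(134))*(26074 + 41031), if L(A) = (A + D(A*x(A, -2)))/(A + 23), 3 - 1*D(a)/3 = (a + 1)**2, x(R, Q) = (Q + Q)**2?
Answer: -1350372771505/157 ≈ -8.6011e+9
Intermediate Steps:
x(R, Q) = 4*Q**2 (x(R, Q) = (2*Q)**2 = 4*Q**2)
D(a) = 9 - 3*(1 + a)**2 (D(a) = 9 - 3*(a + 1)**2 = 9 - 3*(1 + a)**2)
L(A) = (9 + A - 3*(1 + 16*A)**2)/(23 + A) (L(A) = (A + (9 - 3*(1 + A*(4*(-2)**2))**2))/(A + 23) = (A + (9 - 3*(1 + A*(4*4))**2))/(23 + A) = (A + (9 - 3*(1 + A*16)**2))/(23 + A) = (A + (9 - 3*(1 + 16*A)**2))/(23 + A) = (9 + A - 3*(1 + 16*A)**2)/(23 + A))
(-40257 + L(134))*(26074 + 41031) = (-40257 + (6 - 768*134**2 - 95*134)/(23 + 134))*(26074 + 41031) = (-40257 + (6 - 768*17956 - 12730)/157)*67105 = (-40257 + (6 - 13790208 - 12730)/157)*67105 = (-40257 + (1/157)*(-13802932))*67105 = (-40257 - 13802932/157)*67105 = -20123281/157*67105 = -1350372771505/157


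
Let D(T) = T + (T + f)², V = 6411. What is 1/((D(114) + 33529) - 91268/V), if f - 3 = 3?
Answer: 6411/307912405 ≈ 2.0821e-5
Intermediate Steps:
f = 6 (f = 3 + 3 = 6)
D(T) = T + (6 + T)² (D(T) = T + (T + 6)² = T + (6 + T)²)
1/((D(114) + 33529) - 91268/V) = 1/(((114 + (6 + 114)²) + 33529) - 91268/6411) = 1/(((114 + 120²) + 33529) - 91268*1/6411) = 1/(((114 + 14400) + 33529) - 91268/6411) = 1/((14514 + 33529) - 91268/6411) = 1/(48043 - 91268/6411) = 1/(307912405/6411) = 6411/307912405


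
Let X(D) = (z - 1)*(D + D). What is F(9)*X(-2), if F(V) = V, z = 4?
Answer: -108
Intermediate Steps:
X(D) = 6*D (X(D) = (4 - 1)*(D + D) = 3*(2*D) = 6*D)
F(9)*X(-2) = 9*(6*(-2)) = 9*(-12) = -108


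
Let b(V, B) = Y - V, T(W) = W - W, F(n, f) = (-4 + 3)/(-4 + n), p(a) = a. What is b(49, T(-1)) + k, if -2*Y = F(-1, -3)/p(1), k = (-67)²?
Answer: 44399/10 ≈ 4439.9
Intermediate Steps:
F(n, f) = -1/(-4 + n)
T(W) = 0
k = 4489
Y = -⅒ (Y = -(-1/(-4 - 1))/(2*1) = -(-1/(-5))/2 = -(-1*(-⅕))/2 = -1/10 = -½*⅕ = -⅒ ≈ -0.10000)
b(V, B) = -⅒ - V
b(49, T(-1)) + k = (-⅒ - 1*49) + 4489 = (-⅒ - 49) + 4489 = -491/10 + 4489 = 44399/10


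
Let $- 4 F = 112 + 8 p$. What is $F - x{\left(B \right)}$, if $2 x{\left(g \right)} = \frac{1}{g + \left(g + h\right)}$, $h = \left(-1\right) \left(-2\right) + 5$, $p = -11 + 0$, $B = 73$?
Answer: $- \frac{1837}{306} \approx -6.0033$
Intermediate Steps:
$p = -11$
$h = 7$ ($h = 2 + 5 = 7$)
$F = -6$ ($F = - \frac{112 + 8 \left(-11\right)}{4} = - \frac{112 - 88}{4} = \left(- \frac{1}{4}\right) 24 = -6$)
$x{\left(g \right)} = \frac{1}{2 \left(7 + 2 g\right)}$ ($x{\left(g \right)} = \frac{1}{2 \left(g + \left(g + 7\right)\right)} = \frac{1}{2 \left(g + \left(7 + g\right)\right)} = \frac{1}{2 \left(7 + 2 g\right)}$)
$F - x{\left(B \right)} = -6 - \frac{1}{2 \left(7 + 2 \cdot 73\right)} = -6 - \frac{1}{2 \left(7 + 146\right)} = -6 - \frac{1}{2 \cdot 153} = -6 - \frac{1}{2} \cdot \frac{1}{153} = -6 - \frac{1}{306} = - \frac{1837}{306}$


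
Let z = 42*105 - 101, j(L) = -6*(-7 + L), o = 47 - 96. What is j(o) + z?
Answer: 4645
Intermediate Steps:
o = -49
j(L) = 42 - 6*L
z = 4309 (z = 4410 - 101 = 4309)
j(o) + z = (42 - 6*(-49)) + 4309 = (42 + 294) + 4309 = 336 + 4309 = 4645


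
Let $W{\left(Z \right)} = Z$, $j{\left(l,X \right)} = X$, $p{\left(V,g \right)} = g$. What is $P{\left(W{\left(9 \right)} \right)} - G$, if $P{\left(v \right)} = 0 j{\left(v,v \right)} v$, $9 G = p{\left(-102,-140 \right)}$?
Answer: $\frac{140}{9} \approx 15.556$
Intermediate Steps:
$G = - \frac{140}{9}$ ($G = \frac{1}{9} \left(-140\right) = - \frac{140}{9} \approx -15.556$)
$P{\left(v \right)} = 0$ ($P{\left(v \right)} = 0 v v = 0 v = 0$)
$P{\left(W{\left(9 \right)} \right)} - G = 0 - - \frac{140}{9} = 0 + \frac{140}{9} = \frac{140}{9}$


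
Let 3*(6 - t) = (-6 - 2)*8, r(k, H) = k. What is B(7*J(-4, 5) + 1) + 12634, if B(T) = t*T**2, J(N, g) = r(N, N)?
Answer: 32560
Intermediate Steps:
J(N, g) = N
t = 82/3 (t = 6 - (-6 - 2)*8/3 = 6 - (-8)*8/3 = 6 - 1/3*(-64) = 6 + 64/3 = 82/3 ≈ 27.333)
B(T) = 82*T**2/3
B(7*J(-4, 5) + 1) + 12634 = 82*(7*(-4) + 1)**2/3 + 12634 = 82*(-28 + 1)**2/3 + 12634 = (82/3)*(-27)**2 + 12634 = (82/3)*729 + 12634 = 19926 + 12634 = 32560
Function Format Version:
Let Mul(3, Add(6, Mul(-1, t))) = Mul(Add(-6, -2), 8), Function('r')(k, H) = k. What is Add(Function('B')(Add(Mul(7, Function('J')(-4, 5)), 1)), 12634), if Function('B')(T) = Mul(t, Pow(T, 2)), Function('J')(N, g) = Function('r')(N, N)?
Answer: 32560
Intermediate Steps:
Function('J')(N, g) = N
t = Rational(82, 3) (t = Add(6, Mul(Rational(-1, 3), Mul(Add(-6, -2), 8))) = Add(6, Mul(Rational(-1, 3), Mul(-8, 8))) = Add(6, Mul(Rational(-1, 3), -64)) = Add(6, Rational(64, 3)) = Rational(82, 3) ≈ 27.333)
Function('B')(T) = Mul(Rational(82, 3), Pow(T, 2))
Add(Function('B')(Add(Mul(7, Function('J')(-4, 5)), 1)), 12634) = Add(Mul(Rational(82, 3), Pow(Add(Mul(7, -4), 1), 2)), 12634) = Add(Mul(Rational(82, 3), Pow(Add(-28, 1), 2)), 12634) = Add(Mul(Rational(82, 3), Pow(-27, 2)), 12634) = Add(Mul(Rational(82, 3), 729), 12634) = Add(19926, 12634) = 32560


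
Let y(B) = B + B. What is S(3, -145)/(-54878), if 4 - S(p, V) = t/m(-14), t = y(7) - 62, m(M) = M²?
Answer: -104/1344511 ≈ -7.7352e-5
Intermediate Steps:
y(B) = 2*B
t = -48 (t = 2*7 - 62 = 14 - 62 = -48)
S(p, V) = 208/49 (S(p, V) = 4 - (-48)/((-14)²) = 4 - (-48)/196 = 4 - 1*(-12/49) = 4 + 12/49 = 208/49)
S(3, -145)/(-54878) = (208/49)/(-54878) = (208/49)*(-1/54878) = -104/1344511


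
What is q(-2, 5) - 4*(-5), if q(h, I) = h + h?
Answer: 16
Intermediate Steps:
q(h, I) = 2*h
q(-2, 5) - 4*(-5) = 2*(-2) - 4*(-5) = -4 + 20 = 16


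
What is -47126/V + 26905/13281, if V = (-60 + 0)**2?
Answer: -88170401/7968600 ≈ -11.065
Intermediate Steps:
V = 3600 (V = (-60)**2 = 3600)
-47126/V + 26905/13281 = -47126/3600 + 26905/13281 = -47126*1/3600 + 26905*(1/13281) = -23563/1800 + 26905/13281 = -88170401/7968600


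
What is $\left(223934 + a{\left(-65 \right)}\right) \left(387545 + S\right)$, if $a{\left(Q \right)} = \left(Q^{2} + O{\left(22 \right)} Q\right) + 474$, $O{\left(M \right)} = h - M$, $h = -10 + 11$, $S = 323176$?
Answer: $163464408558$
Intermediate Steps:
$h = 1$
$O{\left(M \right)} = 1 - M$
$a{\left(Q \right)} = 474 + Q^{2} - 21 Q$ ($a{\left(Q \right)} = \left(Q^{2} + \left(1 - 22\right) Q\right) + 474 = \left(Q^{2} - 21 Q\right) + 474 = 474 + Q^{2} - 21 Q$)
$\left(223934 + a{\left(-65 \right)}\right) \left(387545 + S\right) = \left(223934 + \left(474 + \left(-65\right)^{2} - -1365\right)\right) \left(387545 + 323176\right) = \left(223934 + \left(474 + 4225 + 1365\right)\right) 710721 = \left(223934 + 6064\right) 710721 = 229998 \cdot 710721 = 163464408558$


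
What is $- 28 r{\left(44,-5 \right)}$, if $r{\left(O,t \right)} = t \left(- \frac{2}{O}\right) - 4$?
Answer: $\frac{1162}{11} \approx 105.64$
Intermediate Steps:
$r{\left(O,t \right)} = -4 - \frac{2 t}{O}$ ($r{\left(O,t \right)} = - \frac{2 t}{O} - 4 = -4 - \frac{2 t}{O}$)
$- 28 r{\left(44,-5 \right)} = - 28 \left(-4 - - \frac{10}{44}\right) = - 28 \left(-4 - \left(-10\right) \frac{1}{44}\right) = - 28 \left(-4 + \frac{5}{22}\right) = \left(-28\right) \left(- \frac{83}{22}\right) = \frac{1162}{11}$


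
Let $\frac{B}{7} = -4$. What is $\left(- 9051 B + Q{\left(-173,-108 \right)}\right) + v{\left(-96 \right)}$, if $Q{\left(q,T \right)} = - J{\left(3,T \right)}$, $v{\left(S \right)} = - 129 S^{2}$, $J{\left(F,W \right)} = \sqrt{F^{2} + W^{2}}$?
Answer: $-935436 - 3 \sqrt{1297} \approx -9.3554 \cdot 10^{5}$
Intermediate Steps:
$B = -28$ ($B = 7 \left(-4\right) = -28$)
$Q{\left(q,T \right)} = - \sqrt{9 + T^{2}}$ ($Q{\left(q,T \right)} = - \sqrt{3^{2} + T^{2}} = - \sqrt{9 + T^{2}}$)
$\left(- 9051 B + Q{\left(-173,-108 \right)}\right) + v{\left(-96 \right)} = \left(\left(-9051\right) \left(-28\right) - \sqrt{9 + \left(-108\right)^{2}}\right) - 129 \left(-96\right)^{2} = \left(253428 - \sqrt{9 + 11664}\right) - 1188864 = \left(253428 - \sqrt{11673}\right) - 1188864 = \left(253428 - 3 \sqrt{1297}\right) - 1188864 = -935436 - 3 \sqrt{1297}$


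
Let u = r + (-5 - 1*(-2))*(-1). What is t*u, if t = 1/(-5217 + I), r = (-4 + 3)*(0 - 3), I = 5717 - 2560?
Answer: -3/1030 ≈ -0.0029126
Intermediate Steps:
I = 3157
r = 3 (r = -1*(-3) = 3)
t = -1/2060 (t = 1/(-5217 + 3157) = 1/(-2060) = -1/2060 ≈ -0.00048544)
u = 6 (u = 3 + (-5 - 1*(-2))*(-1) = 3 + (-5 + 2)*(-1) = 3 - 3*(-1) = 3 + 3 = 6)
t*u = -1/2060*6 = -3/1030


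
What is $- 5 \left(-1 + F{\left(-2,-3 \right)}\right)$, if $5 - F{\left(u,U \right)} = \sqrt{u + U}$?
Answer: $-20 + 5 i \sqrt{5} \approx -20.0 + 11.18 i$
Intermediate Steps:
$F{\left(u,U \right)} = 5 - \sqrt{U + u}$ ($F{\left(u,U \right)} = 5 - \sqrt{u + U} = 5 - \sqrt{U + u}$)
$- 5 \left(-1 + F{\left(-2,-3 \right)}\right) = - 5 \left(-1 + \left(5 - \sqrt{-3 - 2}\right)\right) = - 5 \left(-1 + \left(5 - \sqrt{-5}\right)\right) = - 5 \left(-1 + \left(5 - i \sqrt{5}\right)\right) = - 5 \left(4 - i \sqrt{5}\right) = -20 + 5 i \sqrt{5}$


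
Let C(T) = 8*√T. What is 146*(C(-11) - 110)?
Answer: -16060 + 1168*I*√11 ≈ -16060.0 + 3873.8*I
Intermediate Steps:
146*(C(-11) - 110) = 146*(8*√(-11) - 110) = 146*(8*(I*√11) - 110) = 146*(8*I*√11 - 110) = 146*(-110 + 8*I*√11) = -16060 + 1168*I*√11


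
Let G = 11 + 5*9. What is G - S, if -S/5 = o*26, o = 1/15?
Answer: 194/3 ≈ 64.667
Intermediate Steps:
o = 1/15 ≈ 0.066667
G = 56 (G = 11 + 45 = 56)
S = -26/3 ≈ -8.6667
G - S = 56 - 1*(-26/3) = 56 + 26/3 = 194/3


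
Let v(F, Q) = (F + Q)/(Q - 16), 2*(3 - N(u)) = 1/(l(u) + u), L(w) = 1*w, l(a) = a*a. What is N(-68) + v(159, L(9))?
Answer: -191353/9112 ≈ -21.000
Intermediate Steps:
l(a) = a²
L(w) = w
N(u) = 3 - 1/(2*(u + u²)) (N(u) = 3 - 1/(2*(u² + u)) = 3 - 1/(2*(u + u²)))
v(F, Q) = (F + Q)/(-16 + Q)
N(-68) + v(159, L(9)) = (½)*(-1 + 6*(-68) + 6*(-68)²)/(-68*(1 - 68)) + (159 + 9)/(-16 + 9) = (½)*(-1/68)*(-1 - 408 + 6*4624)/(-67) + 168/(-7) = (½)*(-1/68)*(-1/67)*(-1 - 408 + 27744) - ⅐*168 = (½)*(-1/68)*(-1/67)*27335 - 24 = 27335/9112 - 24 = -191353/9112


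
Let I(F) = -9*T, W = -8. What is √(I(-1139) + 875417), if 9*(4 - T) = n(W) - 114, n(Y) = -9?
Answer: √875258 ≈ 935.55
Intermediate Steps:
T = 53/3 (T = 4 - (-9 - 114)/9 = 4 - ⅑*(-123) = 4 + 41/3 = 53/3 ≈ 17.667)
I(F) = -159 (I(F) = -9*53/3 = -159)
√(I(-1139) + 875417) = √(-159 + 875417) = √875258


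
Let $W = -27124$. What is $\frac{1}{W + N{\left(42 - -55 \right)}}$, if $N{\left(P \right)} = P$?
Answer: $- \frac{1}{27027} \approx -3.7 \cdot 10^{-5}$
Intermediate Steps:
$\frac{1}{W + N{\left(42 - -55 \right)}} = \frac{1}{-27124 + \left(42 - -55\right)} = \frac{1}{-27124 + \left(42 + 55\right)} = \frac{1}{-27124 + 97} = \frac{1}{-27027} = - \frac{1}{27027}$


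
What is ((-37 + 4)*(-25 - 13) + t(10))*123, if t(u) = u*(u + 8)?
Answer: 176382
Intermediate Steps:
t(u) = u*(8 + u)
((-37 + 4)*(-25 - 13) + t(10))*123 = ((-37 + 4)*(-25 - 13) + 10*(8 + 10))*123 = (-33*(-38) + 10*18)*123 = (1254 + 180)*123 = 1434*123 = 176382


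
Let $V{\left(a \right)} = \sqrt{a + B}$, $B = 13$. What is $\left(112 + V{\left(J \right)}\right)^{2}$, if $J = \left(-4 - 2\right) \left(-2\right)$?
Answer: $13689$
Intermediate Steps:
$J = 12$ ($J = \left(-6\right) \left(-2\right) = 12$)
$V{\left(a \right)} = \sqrt{13 + a}$ ($V{\left(a \right)} = \sqrt{a + 13} = \sqrt{13 + a}$)
$\left(112 + V{\left(J \right)}\right)^{2} = \left(112 + \sqrt{13 + 12}\right)^{2} = \left(112 + \sqrt{25}\right)^{2} = \left(112 + 5\right)^{2} = 117^{2} = 13689$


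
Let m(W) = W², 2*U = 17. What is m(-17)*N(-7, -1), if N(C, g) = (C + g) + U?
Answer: 289/2 ≈ 144.50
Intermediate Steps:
U = 17/2 (U = (½)*17 = 17/2 ≈ 8.5000)
N(C, g) = 17/2 + C + g (N(C, g) = (C + g) + 17/2 = 17/2 + C + g)
m(-17)*N(-7, -1) = (-17)²*(17/2 - 7 - 1) = 289*(½) = 289/2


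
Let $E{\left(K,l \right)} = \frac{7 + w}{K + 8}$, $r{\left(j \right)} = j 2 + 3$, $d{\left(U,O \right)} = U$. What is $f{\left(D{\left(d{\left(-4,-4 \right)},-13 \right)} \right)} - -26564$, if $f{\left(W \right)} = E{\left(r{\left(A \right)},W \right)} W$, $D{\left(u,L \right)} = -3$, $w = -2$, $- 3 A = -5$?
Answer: $\frac{1142207}{43} \approx 26563.0$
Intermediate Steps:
$A = \frac{5}{3}$ ($A = \left(- \frac{1}{3}\right) \left(-5\right) = \frac{5}{3} \approx 1.6667$)
$r{\left(j \right)} = 3 + 2 j$ ($r{\left(j \right)} = 2 j + 3 = 3 + 2 j$)
$E{\left(K,l \right)} = \frac{5}{8 + K}$ ($E{\left(K,l \right)} = \frac{7 - 2}{K + 8} = \frac{5}{8 + K}$)
$f{\left(W \right)} = \frac{15 W}{43}$ ($f{\left(W \right)} = \frac{5}{8 + \left(3 + 2 \cdot \frac{5}{3}\right)} W = \frac{5}{8 + \left(3 + \frac{10}{3}\right)} W = \frac{5}{8 + \frac{19}{3}} W = \frac{5}{\frac{43}{3}} W = 5 \cdot \frac{3}{43} W = \frac{15 W}{43}$)
$f{\left(D{\left(d{\left(-4,-4 \right)},-13 \right)} \right)} - -26564 = \frac{15}{43} \left(-3\right) - -26564 = - \frac{45}{43} + 26564 = \frac{1142207}{43}$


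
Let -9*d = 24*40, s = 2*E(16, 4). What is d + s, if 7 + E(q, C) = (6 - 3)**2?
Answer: -308/3 ≈ -102.67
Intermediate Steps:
E(q, C) = 2 (E(q, C) = -7 + (6 - 3)**2 = -7 + 3**2 = -7 + 9 = 2)
s = 4 (s = 2*2 = 4)
d = -320/3 (d = -8*40/3 = -1/9*960 = -320/3 ≈ -106.67)
d + s = -320/3 + 4 = -308/3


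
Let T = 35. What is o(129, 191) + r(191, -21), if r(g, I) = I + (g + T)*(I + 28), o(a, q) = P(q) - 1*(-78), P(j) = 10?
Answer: 1649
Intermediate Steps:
o(a, q) = 88 (o(a, q) = 10 - 1*(-78) = 10 + 78 = 88)
r(g, I) = I + (28 + I)*(35 + g) (r(g, I) = I + (g + 35)*(I + 28) = I + (35 + g)*(28 + I) = I + (28 + I)*(35 + g))
o(129, 191) + r(191, -21) = 88 + (980 + 28*191 + 36*(-21) - 21*191) = 88 + (980 + 5348 - 756 - 4011) = 88 + 1561 = 1649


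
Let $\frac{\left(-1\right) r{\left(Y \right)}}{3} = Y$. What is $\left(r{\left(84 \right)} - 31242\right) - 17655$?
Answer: $-49149$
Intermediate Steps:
$r{\left(Y \right)} = - 3 Y$
$\left(r{\left(84 \right)} - 31242\right) - 17655 = \left(\left(-3\right) 84 - 31242\right) - 17655 = \left(-252 - 31242\right) - 17655 = -31494 - 17655 = -49149$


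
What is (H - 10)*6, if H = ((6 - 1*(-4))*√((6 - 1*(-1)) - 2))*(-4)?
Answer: -60 - 240*√5 ≈ -596.66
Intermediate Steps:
H = -40*√5 (H = ((6 + 4)*√((6 + 1) - 2))*(-4) = (10*√(7 - 2))*(-4) = (10*√5)*(-4) = -40*√5 ≈ -89.443)
(H - 10)*6 = (-40*√5 - 10)*6 = (-10 - 40*√5)*6 = -60 - 240*√5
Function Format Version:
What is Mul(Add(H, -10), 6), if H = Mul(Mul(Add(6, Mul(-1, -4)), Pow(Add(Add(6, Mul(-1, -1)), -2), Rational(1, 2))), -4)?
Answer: Add(-60, Mul(-240, Pow(5, Rational(1, 2)))) ≈ -596.66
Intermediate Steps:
H = Mul(-40, Pow(5, Rational(1, 2))) (H = Mul(Mul(Add(6, 4), Pow(Add(Add(6, 1), -2), Rational(1, 2))), -4) = Mul(Mul(10, Pow(Add(7, -2), Rational(1, 2))), -4) = Mul(Mul(10, Pow(5, Rational(1, 2))), -4) = Mul(-40, Pow(5, Rational(1, 2))) ≈ -89.443)
Mul(Add(H, -10), 6) = Mul(Add(Mul(-40, Pow(5, Rational(1, 2))), -10), 6) = Mul(Add(-10, Mul(-40, Pow(5, Rational(1, 2)))), 6) = Add(-60, Mul(-240, Pow(5, Rational(1, 2))))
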